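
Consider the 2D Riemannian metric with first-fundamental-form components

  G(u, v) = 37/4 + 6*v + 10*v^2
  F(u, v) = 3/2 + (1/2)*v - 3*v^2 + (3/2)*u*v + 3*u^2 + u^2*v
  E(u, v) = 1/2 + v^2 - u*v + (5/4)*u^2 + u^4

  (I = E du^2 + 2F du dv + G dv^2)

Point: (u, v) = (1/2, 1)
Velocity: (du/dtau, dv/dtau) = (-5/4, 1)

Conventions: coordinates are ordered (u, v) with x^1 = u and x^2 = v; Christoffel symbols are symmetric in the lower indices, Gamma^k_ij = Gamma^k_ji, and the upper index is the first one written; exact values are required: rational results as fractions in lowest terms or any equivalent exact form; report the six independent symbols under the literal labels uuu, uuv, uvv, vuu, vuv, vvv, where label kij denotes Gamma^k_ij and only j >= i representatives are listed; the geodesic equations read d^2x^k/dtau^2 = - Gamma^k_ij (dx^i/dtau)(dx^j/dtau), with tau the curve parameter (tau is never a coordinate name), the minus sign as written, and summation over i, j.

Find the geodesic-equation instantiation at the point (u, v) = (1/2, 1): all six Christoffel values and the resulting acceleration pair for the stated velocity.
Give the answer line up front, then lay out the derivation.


Answer: Gamma_uuu = 189/1093, Gamma_uuv = 606/1093, Gamma_uvv = -3948/1093, Gamma_vuu = 200/1093, Gamma_vuv = -18/1093, Gamma_vvv = 680/1093; accelerations (d^2u/dtau^2, d^2v/dtau^2) = (82683/17488, -2075/2186)

E = 11/8, F = 3/4, G = 101/4 at the point
E_u = 3/4, E_v = 3/2, F_u = 11/2, F_v = -9/2, G_u = 0, G_v = 26
EG - F^2 = 1093/32;  g^inv = (32/1093) * [[101/4, -3/4], [-3/4, 11/8]]
first-kind symbols [ij,l] = (1/2)(d_i g_jl + d_j g_il - d_l g_ij): [uu,u] = E_u/2 = 3/8, [uu,v] = F_u - E_v/2 = 19/4, [uv,u] = E_v/2 = 3/4, [uv,v] = G_u/2 = 0, [vv,u] = F_v - G_u/2 = -9/2, [vv,v] = G_v/2 = 13
Gamma^u_ij = (G*[ij,u] - F*[ij,v])/(EG - F^2), Gamma^v_ij = (E*[ij,v] - F*[ij,u])/(EG - F^2)
Gamma_uuu = 189/1093, Gamma_uuv = 606/1093, Gamma_uvv = -3948/1093, Gamma_vuu = 200/1093, Gamma_vuv = -18/1093, Gamma_vvv = 680/1093
d^2u/dtau^2 = -(Gamma_uuu*(-5/4)^2 + 2*Gamma_uuv*(-5/4)*(1) + Gamma_uvv*(1)^2) = 82683/17488
d^2v/dtau^2 = -(Gamma_vuu*(-5/4)^2 + 2*Gamma_vuv*(-5/4)*(1) + Gamma_vvv*(1)^2) = -2075/2186


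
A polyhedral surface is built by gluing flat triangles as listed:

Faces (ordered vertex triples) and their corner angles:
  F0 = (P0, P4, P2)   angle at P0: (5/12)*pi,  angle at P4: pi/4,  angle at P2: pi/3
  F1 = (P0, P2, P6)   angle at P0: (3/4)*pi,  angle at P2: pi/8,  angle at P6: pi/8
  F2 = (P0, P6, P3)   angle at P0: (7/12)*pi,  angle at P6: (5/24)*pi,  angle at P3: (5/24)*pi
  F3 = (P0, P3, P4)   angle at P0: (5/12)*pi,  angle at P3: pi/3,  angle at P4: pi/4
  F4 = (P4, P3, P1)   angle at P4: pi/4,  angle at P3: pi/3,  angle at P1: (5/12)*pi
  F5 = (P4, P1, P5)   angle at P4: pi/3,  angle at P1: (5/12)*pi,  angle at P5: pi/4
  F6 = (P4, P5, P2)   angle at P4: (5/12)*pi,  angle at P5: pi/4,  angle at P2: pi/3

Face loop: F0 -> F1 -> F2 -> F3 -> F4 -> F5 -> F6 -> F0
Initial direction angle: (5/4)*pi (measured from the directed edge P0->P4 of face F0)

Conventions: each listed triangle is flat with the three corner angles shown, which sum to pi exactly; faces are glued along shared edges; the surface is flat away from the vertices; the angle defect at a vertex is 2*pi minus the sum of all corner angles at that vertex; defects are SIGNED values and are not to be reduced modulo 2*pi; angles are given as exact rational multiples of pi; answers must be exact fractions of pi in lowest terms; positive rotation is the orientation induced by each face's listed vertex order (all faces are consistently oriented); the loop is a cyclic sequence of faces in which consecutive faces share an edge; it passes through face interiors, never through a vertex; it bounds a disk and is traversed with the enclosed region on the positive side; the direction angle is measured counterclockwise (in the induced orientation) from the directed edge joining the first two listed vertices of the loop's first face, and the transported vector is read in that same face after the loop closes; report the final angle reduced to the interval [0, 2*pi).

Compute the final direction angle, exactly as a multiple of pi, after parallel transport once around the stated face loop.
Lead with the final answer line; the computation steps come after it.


Answer: final direction angle = (19/12)*pi

enclosed vertex P0: corner angles sum to (13/6)*pi, defect = 2*pi - (13/6)*pi = -pi/6
enclosed vertex P4: corner angles sum to (3/2)*pi, defect = 2*pi - (3/2)*pi = pi/2
adding the enclosed defects to the starting angle (mod 2*pi, induced orientation) gives the holonomy
final angle = (5/4)*pi + pi/3 = (19/12)*pi (mod 2*pi)


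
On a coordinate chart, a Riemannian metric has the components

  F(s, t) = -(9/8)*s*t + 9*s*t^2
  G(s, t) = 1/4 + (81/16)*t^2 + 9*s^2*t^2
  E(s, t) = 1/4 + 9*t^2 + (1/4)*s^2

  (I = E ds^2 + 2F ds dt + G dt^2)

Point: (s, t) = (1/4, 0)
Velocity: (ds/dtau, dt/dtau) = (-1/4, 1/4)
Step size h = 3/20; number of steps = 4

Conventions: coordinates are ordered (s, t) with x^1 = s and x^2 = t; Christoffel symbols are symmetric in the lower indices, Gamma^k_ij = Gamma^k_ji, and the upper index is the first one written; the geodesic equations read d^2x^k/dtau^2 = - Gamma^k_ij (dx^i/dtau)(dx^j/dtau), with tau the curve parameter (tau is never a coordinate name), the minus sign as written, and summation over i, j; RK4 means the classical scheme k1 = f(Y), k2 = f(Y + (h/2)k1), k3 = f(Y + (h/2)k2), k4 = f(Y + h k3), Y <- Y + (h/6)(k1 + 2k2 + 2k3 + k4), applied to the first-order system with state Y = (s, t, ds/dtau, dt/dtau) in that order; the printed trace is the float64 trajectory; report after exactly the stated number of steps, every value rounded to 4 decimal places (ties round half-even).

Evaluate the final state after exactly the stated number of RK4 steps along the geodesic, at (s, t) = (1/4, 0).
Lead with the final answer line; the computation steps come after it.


Answer: s = 0.1289, t = 0.1528, ds/dtau = -0.1410, dt/dtau = 0.2507

f(Y) = (ds/dtau, dt/dtau, -Gamma^s_ij Y'^i Y'^j, -Gamma^t_ij Y'^i Y'^j) with the Gammas evaluated at the stage position; h = 0.150000; intermediate values shown to 6 dp
step 0: s = 0.2500, t = 0.0000, ds/dtau = -0.2500, dt/dtau = 0.2500
step 1:
  k1: at (s, t) = (0.250000, 0.000000), (ds/dtau, dt/dtau) = (-0.250000, 0.250000); Gamma_sss = 0.235294, Gamma_sst = 0.000000, Gamma_stt = -1.058824, Gamma_tss = 0.000000, Gamma_tst = 0.000000, Gamma_ttt = 0.000000; k1 = (-0.250000, 0.250000, 0.051471, 0.000000)
  k2: at (s, t) = (0.231250, 0.018750), (ds/dtau, dt/dtau) = (-0.246140, 0.250000); Gamma_sss = 0.205432, Gamma_sst = 0.633337, Gamma_stt = -0.679753, Gamma_tss = -0.737562, Gamma_tst = 0.013327, Gamma_ttt = 0.401381; k2 = (-0.246140, 0.250000, 0.107983, 0.021239)
  k3: at (s, t) = (0.231540, 0.018750), (ds/dtau, dt/dtau) = (-0.241901, 0.251593); Gamma_sss = 0.205663, Gamma_sst = 0.633258, Gamma_stt = -0.680518, Gamma_tss = -0.737552, Gamma_tst = 0.013342, Gamma_ttt = 0.401444; k3 = (-0.241901, 0.251593, 0.108122, 0.019372)
  k4: at (s, t) = (0.213715, 0.037739), (ds/dtau, dt/dtau) = (-0.233782, 0.252906); Gamma_sss = 0.161832, Gamma_sst = 1.239480, Gamma_stt = -0.339011, Gamma_tss = -1.428510, Gamma_tst = 0.041081, Gamma_ttt = 0.792951; k4 = (-0.233782, 0.252906, 0.159407, 0.032213)
  Y <- Y + (h/6)(k1 + 2k2 + 2k3 + k4): s = 0.2135, t = 0.0377, ds/dtau = -0.2339, dt/dtau = 0.2528
step 2:
  k1: at (s, t) = (0.213503, 0.037652), (ds/dtau, dt/dtau) = (-0.233923, 0.252836); Gamma_sss = 0.161831, Gamma_sst = 1.236997, Gamma_stt = -0.340012, Gamma_tss = -1.425548, Gamma_tst = 0.040897, Gamma_ttt = 0.791100; k1 = (-0.233923, 0.252836, 0.159202, 0.032272)
  k2: at (s, t) = (0.195959, 0.056615), (ds/dtau, dt/dtau) = (-0.221983, 0.255256); Gamma_sss = 0.121710, Gamma_sst = 1.768044, Gamma_stt = -0.064490, Gamma_tss = -2.033215, Gamma_tst = 0.066304, Gamma_ttt = 1.143658; k2 = (-0.221983, 0.255256, 0.198568, 0.033187)
  k3: at (s, t) = (0.196855, 0.056797), (ds/dtau, dt/dtau) = (-0.219030, 0.255325); Gamma_sss = 0.121999, Gamma_sst = 1.772050, Gamma_stt = -0.062515, Gamma_tss = -2.038447, Gamma_tst = 0.066840, Gamma_ttt = 1.147524; k3 = (-0.219030, 0.255325, 0.196422, 0.030461)
  k4: at (s, t) = (0.180649, 0.075951), (ds/dtau, dt/dtau) = (-0.204459, 0.257405); Gamma_sss = 0.095824, Gamma_sst = 2.206074, Gamma_stt = 0.139158, Gamma_tss = -2.550776, Gamma_tst = 0.080956, Gamma_ttt = 1.451248; k4 = (-0.204459, 0.257405, 0.218980, 0.018997)
  Y <- Y + (h/6)(k1 + 2k2 + 2k3 + k4): s = 0.1805, t = 0.0759, ds/dtau = -0.2047, dt/dtau = 0.2573
step 3:
  k1: at (s, t) = (0.180493, 0.075937), (ds/dtau, dt/dtau) = (-0.204719, 0.257300); Gamma_sss = 0.095753, Gamma_sst = 2.205908, Gamma_stt = 0.138917, Gamma_tss = -2.550480, Gamma_tst = 0.080880, Gamma_ttt = 1.450916; k1 = (-0.204719, 0.257300, 0.219179, 0.019355)
  k2: at (s, t) = (0.165139, 0.095235), (ds/dtau, dt/dtau) = (-0.188280, 0.258752); Gamma_sss = 0.085147, Gamma_sst = 2.533515, Gamma_stt = 0.268830, Gamma_tss = -2.959225, Gamma_tst = 0.081014, Gamma_ttt = 1.699306; k2 = (-0.188280, 0.258752, 0.225838, -0.000976)
  k3: at (s, t) = (0.166372, 0.095344), (ds/dtau, dt/dtau) = (-0.187781, 0.257227); Gamma_sss = 0.085782, Gamma_sst = 2.534259, Gamma_stt = 0.271452, Gamma_tss = -2.960855, Gamma_tst = 0.081604, Gamma_ttt = 1.701658; k3 = (-0.187781, 0.257227, 0.223835, -0.000303)
  k4: at (s, t) = (0.152326, 0.114521), (ds/dtau, dt/dtau) = (-0.171143, 0.257254); Gamma_sss = 0.087507, Gamma_sst = 2.757373, Gamma_stt = 0.341782, Gamma_tss = -3.263043, Gamma_tst = 0.070554, Gamma_ttt = 1.893379; k4 = (-0.171143, 0.257254, 0.217618, -0.023516)
  Y <- Y + (h/6)(k1 + 2k2 + 2k3 + k4): s = 0.1523, t = 0.1146, ds/dtau = -0.1713, dt/dtau = 0.2571
step 4:
  k1: at (s, t) = (0.152294, 0.114600), (ds/dtau, dt/dtau) = (-0.171315, 0.257132); Gamma_sss = 0.087544, Gamma_sst = 2.758087, Gamma_stt = 0.342020, Gamma_tss = -3.264075, Gamma_tst = 0.070503, Gamma_ttt = 1.894079; k1 = (-0.171315, 0.257132, 0.217808, -0.023222)
  k2: at (s, t) = (0.139445, 0.133885), (ds/dtau, dt/dtau) = (-0.154980, 0.255390); Gamma_sss = 0.096222, Gamma_sst = 2.895053, Gamma_stt = 0.369158, Gamma_tss = -3.473279, Gamma_tst = 0.052850, Gamma_ttt = 2.037529; k2 = (-0.154980, 0.255390, 0.202785, -0.045289)
  k3: at (s, t) = (0.140670, 0.133754), (ds/dtau, dt/dtau) = (-0.156106, 0.253735); Gamma_sss = 0.096918, Gamma_sst = 2.893819, Gamma_stt = 0.372033, Gamma_tss = -3.471639, Gamma_tst = 0.053409, Gamma_ttt = 2.037497; k3 = (-0.156106, 0.253735, 0.202933, -0.042345)
  k4: at (s, t) = (0.128878, 0.152660), (ds/dtau, dt/dtau) = (-0.140875, 0.250780); Gamma_sss = 0.107439, Gamma_sst = 2.961373, Gamma_stt = 0.370027, Gamma_tss = -3.597812, Gamma_tst = 0.033724, Gamma_ttt = 2.137075; k4 = (-0.140875, 0.250780, 0.183840, -0.060618)
  Y <- Y + (h/6)(k1 + 2k2 + 2k3 + k4): s = 0.1289, t = 0.1528, ds/dtau = -0.1410, dt/dtau = 0.2507


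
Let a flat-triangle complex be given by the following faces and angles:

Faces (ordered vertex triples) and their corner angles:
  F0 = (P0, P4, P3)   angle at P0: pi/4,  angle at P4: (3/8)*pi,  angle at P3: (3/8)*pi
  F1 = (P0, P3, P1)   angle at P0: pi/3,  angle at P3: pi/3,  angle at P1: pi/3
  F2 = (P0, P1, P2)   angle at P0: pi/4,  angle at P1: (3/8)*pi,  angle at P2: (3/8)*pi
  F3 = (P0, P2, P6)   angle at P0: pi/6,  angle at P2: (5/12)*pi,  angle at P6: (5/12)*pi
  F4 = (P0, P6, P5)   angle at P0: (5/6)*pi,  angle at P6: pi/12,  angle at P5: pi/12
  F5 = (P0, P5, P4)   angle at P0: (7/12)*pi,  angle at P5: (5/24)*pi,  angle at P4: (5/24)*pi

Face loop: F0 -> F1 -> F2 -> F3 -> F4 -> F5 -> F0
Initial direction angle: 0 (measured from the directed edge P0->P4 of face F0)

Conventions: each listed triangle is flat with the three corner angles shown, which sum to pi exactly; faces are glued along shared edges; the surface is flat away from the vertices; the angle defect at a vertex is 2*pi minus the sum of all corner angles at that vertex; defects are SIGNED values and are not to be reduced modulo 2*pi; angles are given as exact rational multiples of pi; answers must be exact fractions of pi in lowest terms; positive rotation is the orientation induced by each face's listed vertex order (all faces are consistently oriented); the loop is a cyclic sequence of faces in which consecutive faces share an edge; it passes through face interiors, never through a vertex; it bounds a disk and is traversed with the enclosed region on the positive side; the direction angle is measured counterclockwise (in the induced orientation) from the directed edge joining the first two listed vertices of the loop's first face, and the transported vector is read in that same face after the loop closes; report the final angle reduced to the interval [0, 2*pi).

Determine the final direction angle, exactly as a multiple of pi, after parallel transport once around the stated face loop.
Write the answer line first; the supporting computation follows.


Answer: final direction angle = (19/12)*pi

enclosed vertex P0: corner angles sum to (29/12)*pi, defect = 2*pi - (29/12)*pi = (-5/12)*pi
the final direction is the initial angle plus the enclosed defects, taken mod 2*pi in the induced orientation
final angle = 0 - (5/12)*pi = (19/12)*pi (mod 2*pi)


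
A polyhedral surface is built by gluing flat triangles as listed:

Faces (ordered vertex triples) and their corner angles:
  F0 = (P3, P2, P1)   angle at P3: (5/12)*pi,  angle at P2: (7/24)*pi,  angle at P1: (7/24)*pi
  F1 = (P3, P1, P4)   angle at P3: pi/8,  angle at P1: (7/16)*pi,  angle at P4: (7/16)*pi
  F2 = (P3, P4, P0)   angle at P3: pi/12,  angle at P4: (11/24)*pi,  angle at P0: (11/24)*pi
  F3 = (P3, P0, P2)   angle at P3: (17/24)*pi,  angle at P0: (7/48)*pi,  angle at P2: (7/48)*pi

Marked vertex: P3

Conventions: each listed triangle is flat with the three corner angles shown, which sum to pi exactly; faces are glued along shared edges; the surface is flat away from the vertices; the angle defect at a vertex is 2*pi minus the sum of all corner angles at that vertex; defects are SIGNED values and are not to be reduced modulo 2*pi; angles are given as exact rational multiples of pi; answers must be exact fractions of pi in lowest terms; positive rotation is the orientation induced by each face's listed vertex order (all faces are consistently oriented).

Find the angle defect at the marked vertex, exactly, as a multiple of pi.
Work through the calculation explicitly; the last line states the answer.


Sum of corner angles at P3: (4/3)*pi
defect = 2*pi - (4/3)*pi

Answer: defect(P3) = (2/3)*pi


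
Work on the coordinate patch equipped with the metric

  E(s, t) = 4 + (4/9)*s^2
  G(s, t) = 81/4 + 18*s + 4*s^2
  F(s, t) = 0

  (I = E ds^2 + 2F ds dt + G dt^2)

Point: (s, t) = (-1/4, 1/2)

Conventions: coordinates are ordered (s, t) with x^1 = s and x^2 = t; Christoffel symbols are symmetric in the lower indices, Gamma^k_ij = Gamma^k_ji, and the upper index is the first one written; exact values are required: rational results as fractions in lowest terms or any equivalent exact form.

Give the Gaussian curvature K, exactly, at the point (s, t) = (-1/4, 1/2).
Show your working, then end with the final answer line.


E = 145/36, F = 0, G = 16, EG - F^2 = 580/9 at the point
E_s = -2/9, E_t = 0, F_s = 0, F_t = 0, G_s = 16, G_t = 0
E_tt = 0, F_st = 0, G_ss = 8
The intrinsic route: Brioschi's K = (det M1 - det M2)/(EG - F^2)^2.
M1 = [[-E_tt/2 + F_st - G_ss/2, E_s/2, F_s - E_t/2], [F_t - G_s/2, E, F], [G_t/2, F, G]] = [[-4, -1/9, 0], [-8, 145/36, 0], [0, 0, 16]]; det M1 = -272
M2 = [[0, E_t/2, G_s/2], [E_t/2, E, F], [G_s/2, F, G]] = [[0, 0, 8], [0, 145/36, 0], [8, 0, 16]]; det M2 = -2320/9
det M1 - det M2 = -128/9; K = -128/9 / (580/9)^2 = -72/21025

Answer: K = -72/21025


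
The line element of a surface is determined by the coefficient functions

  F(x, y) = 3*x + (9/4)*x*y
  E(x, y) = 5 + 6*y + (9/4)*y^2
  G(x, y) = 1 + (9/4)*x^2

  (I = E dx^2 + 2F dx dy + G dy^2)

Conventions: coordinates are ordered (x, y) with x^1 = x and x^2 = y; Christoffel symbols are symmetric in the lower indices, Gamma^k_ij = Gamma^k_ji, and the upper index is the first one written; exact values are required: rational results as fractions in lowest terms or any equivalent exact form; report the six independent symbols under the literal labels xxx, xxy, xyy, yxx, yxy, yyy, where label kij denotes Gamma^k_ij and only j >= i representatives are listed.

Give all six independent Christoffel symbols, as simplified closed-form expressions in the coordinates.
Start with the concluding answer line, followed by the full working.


Answer: Gamma_xxx = 0, Gamma_xxy = (9*y + 12)/(9*x^2 + 9*y^2 + 24*y + 20), Gamma_xyy = 0, Gamma_yxx = 0, Gamma_yxy = 9*x/(9*x^2 + 9*y^2 + 24*y + 20), Gamma_yyy = 0

E = 5 + 6*y + (9/4)*y^2; F = 3*x + (9/4)*x*y; G = 1 + (9/4)*x^2
Gamma^k_ij = (1/2) g^{kl} (d_i g_jl + d_j g_il - d_l g_ij), with g^inv = (1/(EG-F^2)) [[G, -F], [-F, E]]
first partials: E_x = 0, E_y = 6 + (9/2)*y, F_x = 3 + (9/4)*y, F_y = (9/4)*x, G_x = (9/2)*x, G_y = 0
D = EG - F^2 = 5 + 6*y + (9/4)*y^2 + (9/4)*x^2
expanded: Gamma^x_xx = (G E_x - 2F F_x + F E_y)/(2D), Gamma^x_xy = (G E_y - F G_x)/(2D), Gamma^x_yy = (2G F_y - G G_x - F G_y)/(2D), Gamma^y_xx = (2E F_x - E E_y - F E_x)/(2D), Gamma^y_xy = (E G_x - F E_y)/(2D), Gamma^y_yy = (E G_y - 2F F_y + F G_x)/(2D); substitute and cancel common factors


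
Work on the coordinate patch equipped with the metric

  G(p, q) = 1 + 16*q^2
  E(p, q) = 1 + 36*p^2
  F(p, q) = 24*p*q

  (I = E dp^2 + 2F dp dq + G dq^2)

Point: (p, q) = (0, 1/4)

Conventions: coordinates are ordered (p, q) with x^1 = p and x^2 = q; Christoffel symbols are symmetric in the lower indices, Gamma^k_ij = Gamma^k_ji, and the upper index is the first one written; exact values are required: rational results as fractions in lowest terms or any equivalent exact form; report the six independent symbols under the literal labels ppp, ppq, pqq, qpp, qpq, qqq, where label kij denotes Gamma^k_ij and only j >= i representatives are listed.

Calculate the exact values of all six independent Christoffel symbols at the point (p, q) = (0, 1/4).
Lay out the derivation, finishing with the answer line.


E = 1, F = 0, G = 2 at the point
E_p = 0, E_q = 0, F_p = 6, F_q = 0, G_p = 0, G_q = 8
EG - F^2 = 2;  g^inv = (1/2) * [[2, 0], [0, 1]]
first-kind symbols [ij,l] = (1/2)(d_i g_jl + d_j g_il - d_l g_ij): [pp,p] = E_p/2 = 0, [pp,q] = F_p - E_q/2 = 6, [pq,p] = E_q/2 = 0, [pq,q] = G_p/2 = 0, [qq,p] = F_q - G_p/2 = 0, [qq,q] = G_q/2 = 4
Gamma^p_ij = (G*[ij,p] - F*[ij,q])/(EG - F^2), Gamma^q_ij = (E*[ij,q] - F*[ij,p])/(EG - F^2)

Answer: Gamma_ppp = 0, Gamma_ppq = 0, Gamma_pqq = 0, Gamma_qpp = 3, Gamma_qpq = 0, Gamma_qqq = 2


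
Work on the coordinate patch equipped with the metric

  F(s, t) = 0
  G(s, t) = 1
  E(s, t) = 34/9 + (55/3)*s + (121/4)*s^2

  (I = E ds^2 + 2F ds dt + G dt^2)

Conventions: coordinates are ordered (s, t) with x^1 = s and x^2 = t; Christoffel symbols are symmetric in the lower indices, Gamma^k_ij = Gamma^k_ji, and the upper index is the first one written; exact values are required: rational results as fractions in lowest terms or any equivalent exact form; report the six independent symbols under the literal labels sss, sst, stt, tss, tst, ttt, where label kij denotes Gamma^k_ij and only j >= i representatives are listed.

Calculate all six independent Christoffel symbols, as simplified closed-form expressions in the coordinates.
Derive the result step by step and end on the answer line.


E = 34/9 + (55/3)*s + (121/4)*s^2; F = 0; G = 1
Gamma^k_ij = (1/2) g^{kl} (d_i g_jl + d_j g_il - d_l g_ij), with g^inv = (1/(EG-F^2)) [[G, -F], [-F, E]]
first partials: E_s = 55/3 + (121/2)*s, E_t = 0, F_s = 0, F_t = 0, G_s = 0, G_t = 0
D = EG - F^2 = 34/9 + (55/3)*s + (121/4)*s^2
expanded: Gamma^s_ss = (G E_s - 2F F_s + F E_t)/(2D), Gamma^s_st = (G E_t - F G_s)/(2D), Gamma^s_tt = (2G F_t - G G_s - F G_t)/(2D), Gamma^t_ss = (2E F_s - E E_t - F E_s)/(2D), Gamma^t_st = (E G_s - F E_t)/(2D), Gamma^t_tt = (E G_t - 2F F_t + F G_s)/(2D); substitute and cancel common factors

Answer: Gamma_sss = (1089*s + 330)/(1089*s^2 + 660*s + 136), Gamma_sst = 0, Gamma_stt = 0, Gamma_tss = 0, Gamma_tst = 0, Gamma_ttt = 0


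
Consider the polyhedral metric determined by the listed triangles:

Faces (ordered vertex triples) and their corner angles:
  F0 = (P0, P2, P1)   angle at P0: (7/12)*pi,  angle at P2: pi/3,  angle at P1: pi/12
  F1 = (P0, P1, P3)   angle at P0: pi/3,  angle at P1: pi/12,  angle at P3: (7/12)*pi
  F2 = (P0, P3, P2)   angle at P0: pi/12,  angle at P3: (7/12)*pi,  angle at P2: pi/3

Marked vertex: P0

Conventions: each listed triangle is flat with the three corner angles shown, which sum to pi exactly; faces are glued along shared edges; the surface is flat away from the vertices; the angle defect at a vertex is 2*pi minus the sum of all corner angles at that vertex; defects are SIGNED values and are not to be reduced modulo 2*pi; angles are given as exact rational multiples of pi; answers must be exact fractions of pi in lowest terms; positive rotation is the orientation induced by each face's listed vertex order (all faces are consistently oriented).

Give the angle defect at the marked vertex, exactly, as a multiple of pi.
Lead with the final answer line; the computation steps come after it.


Answer: defect(P0) = pi

Sum of corner angles at P0: pi
defect = 2*pi - pi


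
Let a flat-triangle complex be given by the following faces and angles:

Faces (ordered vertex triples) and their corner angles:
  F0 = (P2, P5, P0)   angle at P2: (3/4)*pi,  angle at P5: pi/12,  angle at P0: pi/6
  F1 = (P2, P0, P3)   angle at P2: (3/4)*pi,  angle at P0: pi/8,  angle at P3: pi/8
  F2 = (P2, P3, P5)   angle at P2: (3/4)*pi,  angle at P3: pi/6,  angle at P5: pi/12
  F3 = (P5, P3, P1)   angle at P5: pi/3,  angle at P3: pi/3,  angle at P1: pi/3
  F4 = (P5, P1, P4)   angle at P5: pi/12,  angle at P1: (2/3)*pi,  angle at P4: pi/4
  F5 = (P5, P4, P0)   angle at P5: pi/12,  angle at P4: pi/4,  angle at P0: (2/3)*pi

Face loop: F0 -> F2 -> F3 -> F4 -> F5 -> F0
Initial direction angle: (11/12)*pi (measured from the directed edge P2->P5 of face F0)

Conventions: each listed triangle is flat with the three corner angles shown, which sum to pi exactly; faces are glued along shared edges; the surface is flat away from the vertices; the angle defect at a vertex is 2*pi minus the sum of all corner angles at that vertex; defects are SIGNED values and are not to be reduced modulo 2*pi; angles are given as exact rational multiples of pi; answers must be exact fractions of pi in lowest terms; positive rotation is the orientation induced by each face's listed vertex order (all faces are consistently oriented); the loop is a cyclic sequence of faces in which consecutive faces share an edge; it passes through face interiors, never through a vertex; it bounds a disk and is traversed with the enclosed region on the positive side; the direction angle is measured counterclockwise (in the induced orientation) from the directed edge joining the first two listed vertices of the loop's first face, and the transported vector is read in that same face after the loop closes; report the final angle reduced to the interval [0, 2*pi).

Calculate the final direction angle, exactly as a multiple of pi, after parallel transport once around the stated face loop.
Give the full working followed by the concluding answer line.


enclosed vertex P5: corner angles sum to (2/3)*pi, defect = 2*pi - (2/3)*pi = (4/3)*pi
adding the enclosed defects to the starting angle (mod 2*pi, induced orientation) gives the holonomy
final angle = (11/12)*pi + (4/3)*pi = pi/4 (mod 2*pi)

Answer: final direction angle = pi/4


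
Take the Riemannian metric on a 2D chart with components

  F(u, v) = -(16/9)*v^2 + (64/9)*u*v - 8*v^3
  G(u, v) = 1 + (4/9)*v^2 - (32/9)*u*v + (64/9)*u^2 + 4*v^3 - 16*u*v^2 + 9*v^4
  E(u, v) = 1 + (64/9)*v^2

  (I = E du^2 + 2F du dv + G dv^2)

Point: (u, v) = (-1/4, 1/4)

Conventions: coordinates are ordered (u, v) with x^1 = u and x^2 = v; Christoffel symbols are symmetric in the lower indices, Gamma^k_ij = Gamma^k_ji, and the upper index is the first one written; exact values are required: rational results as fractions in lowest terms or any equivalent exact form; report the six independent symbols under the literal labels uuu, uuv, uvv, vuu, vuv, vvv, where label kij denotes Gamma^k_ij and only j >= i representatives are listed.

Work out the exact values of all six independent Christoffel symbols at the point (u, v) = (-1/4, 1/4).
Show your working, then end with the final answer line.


E = 13/9, F = -49/72, G = 4705/2304 at the point
E_u = 0, E_v = 32/9, F_u = 16/9, F_v = -25/6, G_u = -49/9, G_v = 637/144
EG - F^2 = 5729/2304;  g^inv = (2304/5729) * [[4705/2304, 49/72], [49/72, 13/9]]
first-kind symbols [ij,l] = (1/2)(d_i g_jl + d_j g_il - d_l g_ij): [uu,u] = E_u/2 = 0, [uu,v] = F_u - E_v/2 = 0, [uv,u] = E_v/2 = 16/9, [uv,v] = G_u/2 = -49/18, [vv,u] = F_v - G_u/2 = -13/9, [vv,v] = G_v/2 = 637/288
Gamma^u_ij = (G*[ij,u] - F*[ij,v])/(EG - F^2), Gamma^v_ij = (E*[ij,v] - F*[ij,u])/(EG - F^2)

Answer: Gamma_uuu = 0, Gamma_uuv = 4096/5729, Gamma_uvv = -3328/5729, Gamma_vuu = 0, Gamma_vuv = -6272/5729, Gamma_vvv = 5096/5729


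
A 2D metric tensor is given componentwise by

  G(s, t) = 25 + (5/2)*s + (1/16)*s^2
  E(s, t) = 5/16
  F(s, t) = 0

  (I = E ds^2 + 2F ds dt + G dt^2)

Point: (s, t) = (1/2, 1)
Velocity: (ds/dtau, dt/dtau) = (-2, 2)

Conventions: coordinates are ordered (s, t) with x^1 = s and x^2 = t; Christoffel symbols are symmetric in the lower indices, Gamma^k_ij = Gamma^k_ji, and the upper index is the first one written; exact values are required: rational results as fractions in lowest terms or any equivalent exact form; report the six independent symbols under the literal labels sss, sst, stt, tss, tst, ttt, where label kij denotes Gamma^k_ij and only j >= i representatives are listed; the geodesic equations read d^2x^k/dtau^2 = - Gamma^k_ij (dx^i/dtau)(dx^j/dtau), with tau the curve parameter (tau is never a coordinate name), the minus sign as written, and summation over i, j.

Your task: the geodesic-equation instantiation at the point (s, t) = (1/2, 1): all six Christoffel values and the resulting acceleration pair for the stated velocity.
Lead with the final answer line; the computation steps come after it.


Answer: Gamma_sss = 0, Gamma_sst = 0, Gamma_stt = -41/10, Gamma_tss = 0, Gamma_tst = 2/41, Gamma_ttt = 0; accelerations (d^2s/dtau^2, d^2t/dtau^2) = (82/5, 16/41)

E = 5/16, F = 0, G = 1681/64 at the point
E_s = 0, E_t = 0, F_s = 0, F_t = 0, G_s = 41/16, G_t = 0
EG - F^2 = 8405/1024;  g^inv = (1024/8405) * [[1681/64, 0], [0, 5/16]]
first-kind symbols [ij,l] = (1/2)(d_i g_jl + d_j g_il - d_l g_ij): [ss,s] = E_s/2 = 0, [ss,t] = F_s - E_t/2 = 0, [st,s] = E_t/2 = 0, [st,t] = G_s/2 = 41/32, [tt,s] = F_t - G_s/2 = -41/32, [tt,t] = G_t/2 = 0
Gamma^s_ij = (G*[ij,s] - F*[ij,t])/(EG - F^2), Gamma^t_ij = (E*[ij,t] - F*[ij,s])/(EG - F^2)
Gamma_sss = 0, Gamma_sst = 0, Gamma_stt = -41/10, Gamma_tss = 0, Gamma_tst = 2/41, Gamma_ttt = 0
d^2s/dtau^2 = -(Gamma_sss*(-2)^2 + 2*Gamma_sst*(-2)*(2) + Gamma_stt*(2)^2) = 82/5
d^2t/dtau^2 = -(Gamma_tss*(-2)^2 + 2*Gamma_tst*(-2)*(2) + Gamma_ttt*(2)^2) = 16/41


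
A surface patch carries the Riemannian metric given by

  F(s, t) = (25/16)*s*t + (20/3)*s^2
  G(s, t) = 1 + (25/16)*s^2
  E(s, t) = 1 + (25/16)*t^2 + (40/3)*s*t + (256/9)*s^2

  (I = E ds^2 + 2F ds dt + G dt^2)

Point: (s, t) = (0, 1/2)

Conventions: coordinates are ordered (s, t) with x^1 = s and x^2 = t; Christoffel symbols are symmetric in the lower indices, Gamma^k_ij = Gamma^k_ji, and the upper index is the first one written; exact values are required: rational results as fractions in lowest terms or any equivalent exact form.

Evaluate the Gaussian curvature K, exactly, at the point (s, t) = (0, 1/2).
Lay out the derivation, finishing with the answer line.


E = 89/64, F = 0, G = 1, EG - F^2 = 89/64 at the point
E_s = 20/3, E_t = 25/16, F_s = 25/32, F_t = 0, G_s = 0, G_t = 0
E_tt = 25/8, F_st = 25/16, G_ss = 25/8
Evaluate Brioschi's two determinant matrices M1, M2 and divide by (EG - F^2)^2.
M1 = [[-E_tt/2 + F_st - G_ss/2, E_s/2, F_s - E_t/2], [F_t - G_s/2, E, F], [G_t/2, F, G]] = [[-25/16, 10/3, 0], [0, 89/64, 0], [0, 0, 1]]; det M1 = -2225/1024
M2 = [[0, E_t/2, G_s/2], [E_t/2, E, F], [G_s/2, F, G]] = [[0, 25/32, 0], [25/32, 89/64, 0], [0, 0, 1]]; det M2 = -625/1024
det M1 - det M2 = -25/16; K = -25/16 / (89/64)^2 = -6400/7921

Answer: K = -6400/7921


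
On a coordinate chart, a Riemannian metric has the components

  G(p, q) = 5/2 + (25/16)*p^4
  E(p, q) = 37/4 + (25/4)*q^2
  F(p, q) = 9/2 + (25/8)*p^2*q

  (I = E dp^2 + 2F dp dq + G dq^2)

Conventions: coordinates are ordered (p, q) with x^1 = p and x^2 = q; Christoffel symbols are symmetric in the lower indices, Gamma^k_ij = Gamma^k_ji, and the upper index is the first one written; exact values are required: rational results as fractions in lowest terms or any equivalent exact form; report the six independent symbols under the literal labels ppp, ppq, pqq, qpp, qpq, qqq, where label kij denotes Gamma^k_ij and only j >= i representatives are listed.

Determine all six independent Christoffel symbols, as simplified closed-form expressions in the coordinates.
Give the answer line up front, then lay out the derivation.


Answer: Gamma_ppp = (-1250*p^3*q^2 + 1250*p^2*q^2 - 1800*p*q + 1800*q)/(925*p^4 - 1800*p^2*q + 1000*q^2 + 184), Gamma_ppq = (-625*p^5*q + 625*p^4*q - 900*p^3 + 1000*q)/(925*p^4 - 1800*p^2*q + 1000*q^2 + 184), Gamma_pqq = (-625*p^7 + 625*p^6 - 1000*p^3 + 1000*p^2)/(1850*p^4 - 3600*p^2*q + 2000*q^2 + 368), Gamma_qpp = (2500*p*q^3 + 3700*p*q - 2500*q^3 - 3700*q)/(925*p^4 - 1800*p^2*q + 1000*q^2 + 184), Gamma_qpq = (1250*p^3*q^2 + 1850*p^3 - 1250*p^2*q^2 - 1800*q)/(925*p^4 - 1800*p^2*q + 1000*q^2 + 184), Gamma_qqq = (625*p^5*q - 625*p^4*q + 900*p^3 - 900*p^2)/(925*p^4 - 1800*p^2*q + 1000*q^2 + 184)

E = 37/4 + (25/4)*q^2; F = 9/2 + (25/8)*p^2*q; G = 5/2 + (25/16)*p^4
Gamma^k_ij = (1/2) g^{kl} (d_i g_jl + d_j g_il - d_l g_ij), with g^inv = (1/(EG-F^2)) [[G, -F], [-F, E]]
first partials: E_p = 0, E_q = (25/2)*q, F_p = (25/4)*p*q, F_q = (25/8)*p^2, G_p = (25/4)*p^3, G_q = 0
D = EG - F^2 = 23/8 + (125/8)*q^2 - (225/8)*p^2*q + (925/64)*p^4
expanded: Gamma^p_pp = (G E_p - 2F F_p + F E_q)/(2D), Gamma^p_pq = (G E_q - F G_p)/(2D), Gamma^p_qq = (2G F_q - G G_p - F G_q)/(2D), Gamma^q_pp = (2E F_p - E E_q - F E_p)/(2D), Gamma^q_pq = (E G_p - F E_q)/(2D), Gamma^q_qq = (E G_q - 2F F_q + F G_p)/(2D); substitute and cancel common factors


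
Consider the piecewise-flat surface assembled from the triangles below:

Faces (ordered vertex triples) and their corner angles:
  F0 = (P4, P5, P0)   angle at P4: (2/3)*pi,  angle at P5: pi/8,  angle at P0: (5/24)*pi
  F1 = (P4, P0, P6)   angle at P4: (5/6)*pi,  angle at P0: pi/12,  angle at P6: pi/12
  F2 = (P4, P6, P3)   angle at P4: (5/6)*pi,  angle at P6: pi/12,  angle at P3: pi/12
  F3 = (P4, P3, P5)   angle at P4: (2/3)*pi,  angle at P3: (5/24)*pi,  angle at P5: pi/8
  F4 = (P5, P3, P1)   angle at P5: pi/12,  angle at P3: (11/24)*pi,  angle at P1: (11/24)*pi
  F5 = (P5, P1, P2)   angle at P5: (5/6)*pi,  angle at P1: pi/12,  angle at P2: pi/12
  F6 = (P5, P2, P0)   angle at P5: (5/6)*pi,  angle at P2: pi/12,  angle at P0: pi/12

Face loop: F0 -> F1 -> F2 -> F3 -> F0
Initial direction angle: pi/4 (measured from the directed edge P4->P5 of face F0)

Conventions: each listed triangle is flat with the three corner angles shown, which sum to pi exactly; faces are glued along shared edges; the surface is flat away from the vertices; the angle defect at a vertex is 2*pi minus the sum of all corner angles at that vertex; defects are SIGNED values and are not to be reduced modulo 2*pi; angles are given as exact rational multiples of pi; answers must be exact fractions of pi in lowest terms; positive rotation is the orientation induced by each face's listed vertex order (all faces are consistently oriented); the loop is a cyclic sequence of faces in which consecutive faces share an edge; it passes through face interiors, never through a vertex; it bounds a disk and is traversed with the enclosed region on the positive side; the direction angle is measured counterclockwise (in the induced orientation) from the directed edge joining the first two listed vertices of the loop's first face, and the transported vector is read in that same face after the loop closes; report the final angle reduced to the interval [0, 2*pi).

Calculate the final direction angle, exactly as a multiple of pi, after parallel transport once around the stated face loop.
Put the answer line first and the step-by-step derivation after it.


Answer: final direction angle = (5/4)*pi

enclosed vertex P4: corner angles sum to 3*pi, defect = 2*pi - 3*pi = -pi
holonomy = initial angle + sum of enclosed defects (mod 2*pi), positive in the induced orientation
final angle = pi/4 - pi = (5/4)*pi (mod 2*pi)


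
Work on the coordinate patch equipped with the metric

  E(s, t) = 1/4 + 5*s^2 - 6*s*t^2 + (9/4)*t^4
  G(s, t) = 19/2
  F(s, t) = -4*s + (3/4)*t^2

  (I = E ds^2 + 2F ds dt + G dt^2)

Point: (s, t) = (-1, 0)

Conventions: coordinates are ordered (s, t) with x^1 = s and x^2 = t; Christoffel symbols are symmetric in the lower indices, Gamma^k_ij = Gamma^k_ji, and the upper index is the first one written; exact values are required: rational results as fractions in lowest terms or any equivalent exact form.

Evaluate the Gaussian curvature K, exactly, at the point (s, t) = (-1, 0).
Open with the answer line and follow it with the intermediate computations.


Answer: K = -48/271

E = 21/4, F = 4, G = 19/2, EG - F^2 = 271/8 at the point
E_s = -10, E_t = 0, F_s = -4, F_t = 0, G_s = 0, G_t = 0
E_tt = 12, F_st = 0, G_ss = 0
Using the Brioschi determinant formula for K from the metric derivatives:
M1 = [[-E_tt/2 + F_st - G_ss/2, E_s/2, F_s - E_t/2], [F_t - G_s/2, E, F], [G_t/2, F, G]] = [[-6, -5, -4], [0, 21/4, 4], [0, 4, 19/2]]; det M1 = -813/4
M2 = [[0, E_t/2, G_s/2], [E_t/2, E, F], [G_s/2, F, G]] = [[0, 0, 0], [0, 21/4, 4], [0, 4, 19/2]]; det M2 = 0
det M1 - det M2 = -813/4; K = -813/4 / (271/8)^2 = -48/271


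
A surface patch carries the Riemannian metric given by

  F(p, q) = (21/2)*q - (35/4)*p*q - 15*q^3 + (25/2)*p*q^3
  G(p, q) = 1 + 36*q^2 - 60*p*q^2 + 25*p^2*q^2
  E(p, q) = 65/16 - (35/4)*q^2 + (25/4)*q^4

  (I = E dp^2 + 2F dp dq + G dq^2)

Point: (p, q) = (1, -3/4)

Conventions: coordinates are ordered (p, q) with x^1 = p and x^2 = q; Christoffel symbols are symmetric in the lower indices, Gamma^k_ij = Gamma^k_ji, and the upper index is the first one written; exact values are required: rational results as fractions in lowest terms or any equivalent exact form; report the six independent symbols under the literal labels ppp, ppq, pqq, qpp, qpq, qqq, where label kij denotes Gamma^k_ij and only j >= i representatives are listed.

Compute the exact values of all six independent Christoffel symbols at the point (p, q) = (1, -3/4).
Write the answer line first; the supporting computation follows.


Answer: Gamma_ppp = 0, Gamma_ppq = 1320/1721, Gamma_pqq = 352/1721, Gamma_qpp = 0, Gamma_qpq = -2880/1721, Gamma_qqq = -768/1721

E = 1145/1024, F = -33/128, G = 25/16 at the point
E_p = 0, E_q = 165/64, F_p = 165/128, F_q = -79/32, G_p = -45/8, G_q = -3/2
EG - F^2 = 1721/1024;  g^inv = (1024/1721) * [[25/16, 33/128], [33/128, 1145/1024]]
first-kind symbols [ij,l] = (1/2)(d_i g_jl + d_j g_il - d_l g_ij): [pp,p] = E_p/2 = 0, [pp,q] = F_p - E_q/2 = 0, [pq,p] = E_q/2 = 165/128, [pq,q] = G_p/2 = -45/16, [qq,p] = F_q - G_p/2 = 11/32, [qq,q] = G_q/2 = -3/4
Gamma^p_ij = (G*[ij,p] - F*[ij,q])/(EG - F^2), Gamma^q_ij = (E*[ij,q] - F*[ij,p])/(EG - F^2)


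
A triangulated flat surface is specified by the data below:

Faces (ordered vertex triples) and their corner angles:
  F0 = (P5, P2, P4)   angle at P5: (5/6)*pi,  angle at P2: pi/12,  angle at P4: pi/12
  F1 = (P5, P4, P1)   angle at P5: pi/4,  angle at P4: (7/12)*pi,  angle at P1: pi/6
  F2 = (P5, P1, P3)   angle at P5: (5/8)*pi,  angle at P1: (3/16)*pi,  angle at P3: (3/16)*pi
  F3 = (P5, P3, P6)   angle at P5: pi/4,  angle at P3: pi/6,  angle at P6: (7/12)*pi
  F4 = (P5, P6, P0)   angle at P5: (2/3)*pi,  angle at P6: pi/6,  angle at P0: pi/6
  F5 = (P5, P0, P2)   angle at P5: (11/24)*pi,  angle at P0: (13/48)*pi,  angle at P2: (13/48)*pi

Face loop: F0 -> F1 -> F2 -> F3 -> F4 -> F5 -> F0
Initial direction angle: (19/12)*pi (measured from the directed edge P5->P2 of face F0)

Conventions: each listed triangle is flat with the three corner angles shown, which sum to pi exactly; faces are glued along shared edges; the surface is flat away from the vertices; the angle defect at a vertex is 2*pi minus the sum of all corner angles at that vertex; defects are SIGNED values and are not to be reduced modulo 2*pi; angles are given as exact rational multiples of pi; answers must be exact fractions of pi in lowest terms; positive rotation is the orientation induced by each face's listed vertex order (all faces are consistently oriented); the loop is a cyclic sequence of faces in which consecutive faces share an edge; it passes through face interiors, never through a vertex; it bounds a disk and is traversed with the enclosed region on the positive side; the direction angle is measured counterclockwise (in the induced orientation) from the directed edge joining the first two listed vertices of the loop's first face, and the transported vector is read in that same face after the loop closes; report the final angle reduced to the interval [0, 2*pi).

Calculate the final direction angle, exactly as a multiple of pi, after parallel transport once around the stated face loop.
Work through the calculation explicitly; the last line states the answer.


enclosed vertex P5: corner angles sum to (37/12)*pi, defect = 2*pi - (37/12)*pi = (-13/12)*pi
final direction = starting direction + enclosed defect total, reduced mod 2*pi (induced orientation)
final angle = (19/12)*pi - (13/12)*pi = pi/2 (mod 2*pi)

Answer: final direction angle = pi/2


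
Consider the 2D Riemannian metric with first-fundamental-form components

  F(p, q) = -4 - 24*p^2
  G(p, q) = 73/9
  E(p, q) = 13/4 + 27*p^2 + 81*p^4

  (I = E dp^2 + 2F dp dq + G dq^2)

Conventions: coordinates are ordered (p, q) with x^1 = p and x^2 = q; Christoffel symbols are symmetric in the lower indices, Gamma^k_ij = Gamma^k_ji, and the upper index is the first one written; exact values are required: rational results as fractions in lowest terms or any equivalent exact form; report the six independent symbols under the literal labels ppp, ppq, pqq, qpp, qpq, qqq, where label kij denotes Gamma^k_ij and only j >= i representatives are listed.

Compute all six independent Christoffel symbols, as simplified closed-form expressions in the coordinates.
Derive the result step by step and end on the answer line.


E = 13/4 + 27*p^2 + 81*p^4; F = -4 - 24*p^2; G = 73/9
Gamma^k_ij = (1/2) g^{kl} (d_i g_jl + d_j g_il - d_l g_ij), with g^inv = (1/(EG-F^2)) [[G, -F], [-F, E]]
first partials: E_p = 54*p + 324*p^3, E_q = 0, F_p = -48*p, F_q = 0, G_p = 0, G_q = 0
D = EG - F^2 = 373/36 + 27*p^2 + 81*p^4
expanded: Gamma^p_pp = (G E_p - 2F F_p + F E_q)/(2D), Gamma^p_pq = (G E_q - F G_p)/(2D), Gamma^p_qq = (2G F_q - G G_p - F G_q)/(2D), Gamma^q_pp = (2E F_p - E E_q - F E_p)/(2D), Gamma^q_pq = (E G_p - F E_q)/(2D), Gamma^q_qq = (E G_q - 2F F_q + F G_p)/(2D); substitute and cancel common factors

Answer: Gamma_ppp = (5832*p^3 + 972*p)/(2916*p^4 + 972*p^2 + 373), Gamma_ppq = 0, Gamma_pqq = 0, Gamma_qpp = -1728*p/(2916*p^4 + 972*p^2 + 373), Gamma_qpq = 0, Gamma_qqq = 0


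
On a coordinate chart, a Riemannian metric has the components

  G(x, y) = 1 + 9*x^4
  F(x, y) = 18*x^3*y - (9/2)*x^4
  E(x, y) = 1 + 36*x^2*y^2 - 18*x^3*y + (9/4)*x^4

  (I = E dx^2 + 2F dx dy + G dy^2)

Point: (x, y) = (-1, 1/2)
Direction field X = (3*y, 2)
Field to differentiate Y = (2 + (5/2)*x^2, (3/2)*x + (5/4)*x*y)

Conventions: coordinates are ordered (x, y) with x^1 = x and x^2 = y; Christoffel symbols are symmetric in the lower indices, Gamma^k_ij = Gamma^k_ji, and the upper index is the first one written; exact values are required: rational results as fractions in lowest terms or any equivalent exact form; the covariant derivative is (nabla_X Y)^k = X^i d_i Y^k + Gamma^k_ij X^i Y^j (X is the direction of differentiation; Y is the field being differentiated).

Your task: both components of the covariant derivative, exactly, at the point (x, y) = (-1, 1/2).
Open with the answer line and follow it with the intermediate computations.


Answer: (nabla_X Y)^x = -4035/484, (nabla_X Y)^y = 2411/1936

E = 85/4, F = -27/2, G = 10 at the point
E_x = -54, E_y = 54, F_x = 45, F_y = -18, G_x = -36, G_y = 0
EG - F^2 = 121/4;  g^inv = (4/121) * [[10, 27/2], [27/2, 85/4]]
first-kind symbols [ij,l] = (1/2)(d_i g_jl + d_j g_il - d_l g_ij): [xx,x] = E_x/2 = -27, [xx,y] = F_x - E_y/2 = 18, [xy,x] = E_y/2 = 27, [xy,y] = G_x/2 = -18, [yy,x] = F_y - G_x/2 = 0, [yy,y] = G_y/2 = 0
Gamma^x_ij = (G*[ij,x] - F*[ij,y])/(EG - F^2), Gamma^y_ij = (E*[ij,y] - F*[ij,x])/(EG - F^2)
Gamma_xxx = -108/121, Gamma_xxy = 108/121, Gamma_xyy = 0, Gamma_yxx = 72/121, Gamma_yxy = -72/121, Gamma_yyy = 0
X = (3/2, 2), Y = (9/2, -17/8) at the point
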